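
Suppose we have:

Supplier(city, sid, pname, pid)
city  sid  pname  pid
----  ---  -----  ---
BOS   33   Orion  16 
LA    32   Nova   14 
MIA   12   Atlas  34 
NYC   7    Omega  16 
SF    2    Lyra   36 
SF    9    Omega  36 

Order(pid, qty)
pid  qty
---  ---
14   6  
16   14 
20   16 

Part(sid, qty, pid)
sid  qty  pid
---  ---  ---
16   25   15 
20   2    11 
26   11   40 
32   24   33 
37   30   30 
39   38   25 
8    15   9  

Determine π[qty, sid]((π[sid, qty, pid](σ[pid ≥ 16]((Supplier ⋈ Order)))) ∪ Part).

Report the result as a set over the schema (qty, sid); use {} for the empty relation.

{(11, 26), (14, 33), (14, 7), (15, 8), (2, 20), (24, 32), (25, 16), (30, 37), (38, 39)}

Joining Supplier and Order on pid yields {(BOS, 33, Orion, 16, 14), (LA, 32, Nova, 14, 6), (NYC, 7, Omega, 16, 14)}.
Filtering on pid ≥ 16 leaves {(BOS, 33, Orion, 16, 14), (NYC, 7, Omega, 16, 14)}.
Keep only column(s) sid, qty, pid: {(33, 14, 16), (7, 14, 16)}
Taking the union: {(16, 25, 15), (20, 2, 11), (26, 11, 40), (32, 24, 33), (33, 14, 16), (37, 30, 30), (39, 38, 25), (7, 14, 16), (8, 15, 9)}
Keep only column(s) qty, sid: {(11, 26), (14, 33), (14, 7), (15, 8), (2, 20), (24, 32), (25, 16), (30, 37), (38, 39)}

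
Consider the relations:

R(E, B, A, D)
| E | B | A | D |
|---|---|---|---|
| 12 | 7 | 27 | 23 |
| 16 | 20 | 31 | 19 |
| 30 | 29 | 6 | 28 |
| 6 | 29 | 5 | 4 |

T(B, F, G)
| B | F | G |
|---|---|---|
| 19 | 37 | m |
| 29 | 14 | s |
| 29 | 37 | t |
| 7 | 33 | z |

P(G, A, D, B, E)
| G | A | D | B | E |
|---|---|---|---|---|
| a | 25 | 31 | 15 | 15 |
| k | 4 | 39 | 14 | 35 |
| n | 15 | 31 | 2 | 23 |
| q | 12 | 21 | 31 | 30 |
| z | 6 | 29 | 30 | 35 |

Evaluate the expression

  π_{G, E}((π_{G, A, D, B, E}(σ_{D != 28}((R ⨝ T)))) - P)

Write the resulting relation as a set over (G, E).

R ⋈ T (natural join on B): {(12, 7, 27, 23, 33, z), (30, 29, 6, 28, 14, s), (30, 29, 6, 28, 37, t), (6, 29, 5, 4, 14, s), (6, 29, 5, 4, 37, t)}
Apply σ_{D != 28}; surviving tuples: {(12, 7, 27, 23, 33, z), (6, 29, 5, 4, 14, s), (6, 29, 5, 4, 37, t)}
π[G, A, D, B, E]: project onto (G, A, D, B, E) → {(s, 5, 4, 29, 6), (t, 5, 4, 29, 6), (z, 27, 23, 7, 12)}
Difference: {(s, 5, 4, 29, 6), (t, 5, 4, 29, 6), (z, 27, 23, 7, 12)} with {(a, 25, 31, 15, 15), (k, 4, 39, 14, 35), (n, 15, 31, 2, 23), (q, 12, 21, 31, 30), (z, 6, 29, 30, 35)} → {(s, 5, 4, 29, 6), (t, 5, 4, 29, 6), (z, 27, 23, 7, 12)}
π[G, E]: project onto (G, E) → {(s, 6), (t, 6), (z, 12)}

{(s, 6), (t, 6), (z, 12)}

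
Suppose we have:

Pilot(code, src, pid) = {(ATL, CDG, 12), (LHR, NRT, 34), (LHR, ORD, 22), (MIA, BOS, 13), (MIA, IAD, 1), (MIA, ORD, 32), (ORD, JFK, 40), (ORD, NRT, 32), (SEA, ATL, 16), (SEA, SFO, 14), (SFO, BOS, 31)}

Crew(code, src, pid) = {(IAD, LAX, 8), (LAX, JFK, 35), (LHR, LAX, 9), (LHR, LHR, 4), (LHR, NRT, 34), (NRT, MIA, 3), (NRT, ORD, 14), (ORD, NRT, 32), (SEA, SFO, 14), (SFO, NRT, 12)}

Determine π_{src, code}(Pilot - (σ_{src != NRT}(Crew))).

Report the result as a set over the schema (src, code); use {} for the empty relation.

Selection src != NRT: {(IAD, LAX, 8), (LAX, JFK, 35), (LHR, LAX, 9), (LHR, LHR, 4), (NRT, MIA, 3), (NRT, ORD, 14), (SEA, SFO, 14)}
Taking the difference: {(ATL, CDG, 12), (LHR, NRT, 34), (LHR, ORD, 22), (MIA, BOS, 13), (MIA, IAD, 1), (MIA, ORD, 32), (ORD, JFK, 40), (ORD, NRT, 32), (SEA, ATL, 16), (SFO, BOS, 31)}
π_{src, code} gives {(ATL, SEA), (BOS, MIA), (BOS, SFO), (CDG, ATL), (IAD, MIA), (JFK, ORD), (NRT, LHR), (NRT, ORD), (ORD, LHR), (ORD, MIA)}.

{(ATL, SEA), (BOS, MIA), (BOS, SFO), (CDG, ATL), (IAD, MIA), (JFK, ORD), (NRT, LHR), (NRT, ORD), (ORD, LHR), (ORD, MIA)}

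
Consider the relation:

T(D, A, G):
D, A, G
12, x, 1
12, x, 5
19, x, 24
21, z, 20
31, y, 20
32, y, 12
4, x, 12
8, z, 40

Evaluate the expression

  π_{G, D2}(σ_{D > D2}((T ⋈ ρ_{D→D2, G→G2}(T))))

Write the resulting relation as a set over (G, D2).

{(1, 4), (12, 31), (20, 8), (24, 12), (24, 4), (5, 4)}

ρ[D→D2, G→G2]: schema becomes (D2, A, G2); tuples unchanged.
Natural join on A: {(12, x, 1, 12, 1), (12, x, 1, 12, 5), (12, x, 1, 19, 24), (12, x, 1, 4, 12), (12, x, 5, 12, 1), (12, x, 5, 12, 5), (12, x, 5, 19, 24), (12, x, 5, 4, 12), (19, x, 24, 12, 1), (19, x, 24, 12, 5), (19, x, 24, 19, 24), (19, x, 24, 4, 12), (21, z, 20, 21, 20), (21, z, 20, 8, 40), (31, y, 20, 31, 20), (31, y, 20, 32, 12), (32, y, 12, 31, 20), (32, y, 12, 32, 12), (4, x, 12, 12, 1), (4, x, 12, 12, 5), (4, x, 12, 19, 24), (4, x, 12, 4, 12), (8, z, 40, 21, 20), (8, z, 40, 8, 40)}
Selection D > D2: {(12, x, 1, 4, 12), (12, x, 5, 4, 12), (19, x, 24, 12, 1), (19, x, 24, 12, 5), (19, x, 24, 4, 12), (21, z, 20, 8, 40), (32, y, 12, 31, 20)}
Projecting to G, D2 (1 duplicate(s) eliminated): {(1, 4), (12, 31), (20, 8), (24, 12), (24, 4), (5, 4)}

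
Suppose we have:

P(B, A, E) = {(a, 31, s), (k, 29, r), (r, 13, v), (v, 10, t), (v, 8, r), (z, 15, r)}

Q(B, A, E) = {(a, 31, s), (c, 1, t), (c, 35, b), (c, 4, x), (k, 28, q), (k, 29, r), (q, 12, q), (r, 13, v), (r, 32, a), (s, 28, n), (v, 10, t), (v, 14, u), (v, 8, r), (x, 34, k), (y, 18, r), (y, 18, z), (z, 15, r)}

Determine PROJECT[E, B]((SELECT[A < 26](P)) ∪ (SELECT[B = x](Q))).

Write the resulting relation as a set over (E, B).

{(k, x), (r, v), (r, z), (t, v), (v, r)}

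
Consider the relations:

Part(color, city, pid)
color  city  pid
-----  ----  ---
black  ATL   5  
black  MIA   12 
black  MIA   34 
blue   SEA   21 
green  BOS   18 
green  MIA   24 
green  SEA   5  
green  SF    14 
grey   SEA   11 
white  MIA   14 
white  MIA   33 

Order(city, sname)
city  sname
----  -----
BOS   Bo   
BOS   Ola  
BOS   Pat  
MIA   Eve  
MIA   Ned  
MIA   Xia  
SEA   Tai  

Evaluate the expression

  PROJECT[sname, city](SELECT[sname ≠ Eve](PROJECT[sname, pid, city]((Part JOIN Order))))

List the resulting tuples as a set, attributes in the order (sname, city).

Natural join on city: {(black, MIA, 12, Eve), (black, MIA, 12, Ned), (black, MIA, 12, Xia), (black, MIA, 34, Eve), (black, MIA, 34, Ned), (black, MIA, 34, Xia), (blue, SEA, 21, Tai), (green, BOS, 18, Bo), (green, BOS, 18, Ola), (green, BOS, 18, Pat), (green, MIA, 24, Eve), (green, MIA, 24, Ned), (green, MIA, 24, Xia), (green, SEA, 5, Tai), (grey, SEA, 11, Tai), (white, MIA, 14, Eve), (white, MIA, 14, Ned), (white, MIA, 14, Xia), (white, MIA, 33, Eve), (white, MIA, 33, Ned), (white, MIA, 33, Xia)}
π_{sname, pid, city} gives {(Bo, 18, BOS), (Eve, 12, MIA), (Eve, 14, MIA), (Eve, 24, MIA), (Eve, 33, MIA), (Eve, 34, MIA), (Ned, 12, MIA), (Ned, 14, MIA), (Ned, 24, MIA), (Ned, 33, MIA), (Ned, 34, MIA), (Ola, 18, BOS), (Pat, 18, BOS), (Tai, 11, SEA), (Tai, 21, SEA), (Tai, 5, SEA), (Xia, 12, MIA), (Xia, 14, MIA), (Xia, 24, MIA), (Xia, 33, MIA), (Xia, 34, MIA)}.
Apply σ_{sname ≠ Eve}; surviving tuples: {(Bo, 18, BOS), (Ned, 12, MIA), (Ned, 14, MIA), (Ned, 24, MIA), (Ned, 33, MIA), (Ned, 34, MIA), (Ola, 18, BOS), (Pat, 18, BOS), (Tai, 11, SEA), (Tai, 21, SEA), (Tai, 5, SEA), (Xia, 12, MIA), (Xia, 14, MIA), (Xia, 24, MIA), (Xia, 33, MIA), (Xia, 34, MIA)}
π_{sname, city} gives {(Bo, BOS), (Ned, MIA), (Ola, BOS), (Pat, BOS), (Tai, SEA), (Xia, MIA)} (10 duplicate(s) eliminated).

{(Bo, BOS), (Ned, MIA), (Ola, BOS), (Pat, BOS), (Tai, SEA), (Xia, MIA)}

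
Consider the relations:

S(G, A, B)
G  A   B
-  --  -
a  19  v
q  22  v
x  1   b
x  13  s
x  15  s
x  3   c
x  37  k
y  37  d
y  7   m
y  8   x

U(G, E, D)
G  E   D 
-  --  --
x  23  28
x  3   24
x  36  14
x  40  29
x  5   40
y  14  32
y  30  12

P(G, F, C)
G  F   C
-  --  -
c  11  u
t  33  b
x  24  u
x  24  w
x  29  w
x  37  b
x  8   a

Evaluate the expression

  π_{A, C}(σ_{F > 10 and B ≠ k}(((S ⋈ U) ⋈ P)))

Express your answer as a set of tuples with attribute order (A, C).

{(1, b), (1, u), (1, w), (13, b), (13, u), (13, w), (15, b), (15, u), (15, w), (3, b), (3, u), (3, w)}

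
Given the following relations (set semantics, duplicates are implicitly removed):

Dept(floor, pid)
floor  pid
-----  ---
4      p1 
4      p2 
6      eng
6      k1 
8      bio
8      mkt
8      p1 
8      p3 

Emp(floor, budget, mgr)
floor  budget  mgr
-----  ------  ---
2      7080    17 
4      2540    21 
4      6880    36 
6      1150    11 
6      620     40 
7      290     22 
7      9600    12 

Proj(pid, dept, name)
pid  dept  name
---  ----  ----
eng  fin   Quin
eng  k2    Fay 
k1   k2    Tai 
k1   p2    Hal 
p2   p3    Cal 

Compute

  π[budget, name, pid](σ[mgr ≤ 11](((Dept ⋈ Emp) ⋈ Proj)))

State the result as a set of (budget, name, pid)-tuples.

{(1150, Fay, eng), (1150, Hal, k1), (1150, Quin, eng), (1150, Tai, k1)}

Joining Dept and Emp on floor yields {(4, p1, 2540, 21), (4, p1, 6880, 36), (4, p2, 2540, 21), (4, p2, 6880, 36), (6, eng, 1150, 11), (6, eng, 620, 40), (6, k1, 1150, 11), (6, k1, 620, 40)}.
Joining (Dept ⋈ Emp) and Proj on pid yields {(4, p2, 2540, 21, p3, Cal), (4, p2, 6880, 36, p3, Cal), (6, eng, 1150, 11, fin, Quin), (6, eng, 1150, 11, k2, Fay), (6, eng, 620, 40, fin, Quin), (6, eng, 620, 40, k2, Fay), (6, k1, 1150, 11, k2, Tai), (6, k1, 1150, 11, p2, Hal), (6, k1, 620, 40, k2, Tai), (6, k1, 620, 40, p2, Hal)}.
σ[mgr ≤ 11]: keep tuples satisfying mgr ≤ 11 → {(6, eng, 1150, 11, fin, Quin), (6, eng, 1150, 11, k2, Fay), (6, k1, 1150, 11, k2, Tai), (6, k1, 1150, 11, p2, Hal)}
Projecting to budget, name, pid: {(1150, Fay, eng), (1150, Hal, k1), (1150, Quin, eng), (1150, Tai, k1)}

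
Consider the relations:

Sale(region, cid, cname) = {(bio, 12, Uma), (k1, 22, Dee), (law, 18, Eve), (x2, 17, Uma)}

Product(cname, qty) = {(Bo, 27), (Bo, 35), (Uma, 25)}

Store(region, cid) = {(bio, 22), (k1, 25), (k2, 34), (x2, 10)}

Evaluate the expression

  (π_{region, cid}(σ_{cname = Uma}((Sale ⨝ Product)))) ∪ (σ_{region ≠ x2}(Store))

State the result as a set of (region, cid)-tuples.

{(bio, 12), (bio, 22), (k1, 25), (k2, 34), (x2, 17)}

Sale ⋈ Product (natural join on cname): {(bio, 12, Uma, 25), (x2, 17, Uma, 25)}
Apply σ_{cname = Uma}; surviving tuples: {(bio, 12, Uma, 25), (x2, 17, Uma, 25)}
Keep only column(s) region, cid: {(bio, 12), (x2, 17)}
Apply σ_{region ≠ x2}; surviving tuples: {(bio, 22), (k1, 25), (k2, 34)}
Set union of the two operands is {(bio, 12), (bio, 22), (k1, 25), (k2, 34), (x2, 17)}.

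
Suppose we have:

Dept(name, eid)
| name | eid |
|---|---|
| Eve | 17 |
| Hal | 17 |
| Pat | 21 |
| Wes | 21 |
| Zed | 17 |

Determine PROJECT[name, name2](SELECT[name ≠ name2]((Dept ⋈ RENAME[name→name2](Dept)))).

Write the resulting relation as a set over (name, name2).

ρ[name→name2]: schema becomes (name2, eid); tuples unchanged.
Joining Dept and RENAME[name→name2](Dept) on eid yields {(Eve, 17, Eve), (Eve, 17, Hal), (Eve, 17, Zed), (Hal, 17, Eve), (Hal, 17, Hal), (Hal, 17, Zed), (Pat, 21, Pat), (Pat, 21, Wes), (Wes, 21, Pat), (Wes, 21, Wes), (Zed, 17, Eve), (Zed, 17, Hal), (Zed, 17, Zed)}.
Filtering on name ≠ name2 leaves {(Eve, 17, Hal), (Eve, 17, Zed), (Hal, 17, Eve), (Hal, 17, Zed), (Pat, 21, Wes), (Wes, 21, Pat), (Zed, 17, Eve), (Zed, 17, Hal)}.
π[name, name2]: project onto (name, name2) → {(Eve, Hal), (Eve, Zed), (Hal, Eve), (Hal, Zed), (Pat, Wes), (Wes, Pat), (Zed, Eve), (Zed, Hal)}

{(Eve, Hal), (Eve, Zed), (Hal, Eve), (Hal, Zed), (Pat, Wes), (Wes, Pat), (Zed, Eve), (Zed, Hal)}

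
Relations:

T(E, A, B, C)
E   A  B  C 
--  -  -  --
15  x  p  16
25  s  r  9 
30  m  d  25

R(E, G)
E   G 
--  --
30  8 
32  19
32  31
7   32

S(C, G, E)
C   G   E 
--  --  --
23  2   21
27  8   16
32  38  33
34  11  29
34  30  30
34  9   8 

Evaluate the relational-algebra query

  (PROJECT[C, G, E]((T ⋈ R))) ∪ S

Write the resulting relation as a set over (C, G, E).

Joining T and R on E yields {(30, m, d, 25, 8)}.
π[C, G, E]: project onto (C, G, E) → {(25, 8, 30)}
Set union of the two operands is {(23, 2, 21), (25, 8, 30), (27, 8, 16), (32, 38, 33), (34, 11, 29), (34, 30, 30), (34, 9, 8)}.

{(23, 2, 21), (25, 8, 30), (27, 8, 16), (32, 38, 33), (34, 11, 29), (34, 30, 30), (34, 9, 8)}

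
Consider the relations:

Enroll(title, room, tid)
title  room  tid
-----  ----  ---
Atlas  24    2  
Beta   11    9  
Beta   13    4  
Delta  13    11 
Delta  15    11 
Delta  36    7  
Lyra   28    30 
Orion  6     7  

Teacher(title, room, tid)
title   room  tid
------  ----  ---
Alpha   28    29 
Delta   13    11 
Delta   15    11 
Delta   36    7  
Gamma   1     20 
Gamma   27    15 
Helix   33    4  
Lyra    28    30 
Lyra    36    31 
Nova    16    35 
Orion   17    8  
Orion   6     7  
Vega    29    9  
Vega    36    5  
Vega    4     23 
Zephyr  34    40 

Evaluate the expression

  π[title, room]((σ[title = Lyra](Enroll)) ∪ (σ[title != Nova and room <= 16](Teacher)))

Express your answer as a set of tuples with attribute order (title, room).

{(Delta, 13), (Delta, 15), (Gamma, 1), (Lyra, 28), (Orion, 6), (Vega, 4)}

Apply σ_{title = Lyra}; surviving tuples: {(Lyra, 28, 30)}
Apply σ_{title != Nova and room <= 16}; surviving tuples: {(Delta, 13, 11), (Delta, 15, 11), (Gamma, 1, 20), (Orion, 6, 7), (Vega, 4, 23)}
Union: {(Lyra, 28, 30)} with {(Delta, 13, 11), (Delta, 15, 11), (Gamma, 1, 20), (Orion, 6, 7), (Vega, 4, 23)} → {(Delta, 13, 11), (Delta, 15, 11), (Gamma, 1, 20), (Lyra, 28, 30), (Orion, 6, 7), (Vega, 4, 23)}
π_{title, room} gives {(Delta, 13), (Delta, 15), (Gamma, 1), (Lyra, 28), (Orion, 6), (Vega, 4)}.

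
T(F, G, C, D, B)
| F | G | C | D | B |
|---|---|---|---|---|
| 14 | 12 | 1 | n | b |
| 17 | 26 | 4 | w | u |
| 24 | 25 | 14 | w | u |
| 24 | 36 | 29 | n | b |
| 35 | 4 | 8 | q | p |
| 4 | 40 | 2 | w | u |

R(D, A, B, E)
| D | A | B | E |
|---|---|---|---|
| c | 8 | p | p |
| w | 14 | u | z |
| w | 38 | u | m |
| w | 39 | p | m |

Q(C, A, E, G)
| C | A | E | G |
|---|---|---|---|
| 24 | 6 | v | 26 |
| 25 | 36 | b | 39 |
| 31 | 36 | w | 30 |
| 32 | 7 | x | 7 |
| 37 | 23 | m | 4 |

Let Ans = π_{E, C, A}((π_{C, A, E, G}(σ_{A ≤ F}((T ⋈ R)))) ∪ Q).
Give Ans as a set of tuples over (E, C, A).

{(b, 25, 36), (m, 37, 23), (v, 24, 6), (w, 31, 36), (x, 32, 7), (z, 14, 14), (z, 4, 14)}

Natural join on D, B: {(17, 26, 4, w, u, 14, z), (17, 26, 4, w, u, 38, m), (24, 25, 14, w, u, 14, z), (24, 25, 14, w, u, 38, m), (4, 40, 2, w, u, 14, z), (4, 40, 2, w, u, 38, m)}
Apply σ_{A ≤ F}; surviving tuples: {(17, 26, 4, w, u, 14, z), (24, 25, 14, w, u, 14, z)}
Keep only column(s) C, A, E, G: {(14, 14, z, 25), (4, 14, z, 26)}
Taking the union: {(14, 14, z, 25), (24, 6, v, 26), (25, 36, b, 39), (31, 36, w, 30), (32, 7, x, 7), (37, 23, m, 4), (4, 14, z, 26)}
Keep only column(s) E, C, A: {(b, 25, 36), (m, 37, 23), (v, 24, 6), (w, 31, 36), (x, 32, 7), (z, 14, 14), (z, 4, 14)}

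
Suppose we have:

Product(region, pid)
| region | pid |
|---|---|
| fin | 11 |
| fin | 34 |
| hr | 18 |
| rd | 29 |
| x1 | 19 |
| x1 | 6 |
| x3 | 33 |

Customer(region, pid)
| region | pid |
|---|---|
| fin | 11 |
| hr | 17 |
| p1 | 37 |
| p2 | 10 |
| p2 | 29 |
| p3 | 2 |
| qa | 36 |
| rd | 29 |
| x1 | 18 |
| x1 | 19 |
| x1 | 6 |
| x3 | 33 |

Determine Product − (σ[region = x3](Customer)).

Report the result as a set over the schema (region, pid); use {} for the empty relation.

{(fin, 11), (fin, 34), (hr, 18), (rd, 29), (x1, 19), (x1, 6)}

σ[region = x3]: keep tuples satisfying region = x3 → {(x3, 33)}
Taking the difference: {(fin, 11), (fin, 34), (hr, 18), (rd, 29), (x1, 19), (x1, 6)}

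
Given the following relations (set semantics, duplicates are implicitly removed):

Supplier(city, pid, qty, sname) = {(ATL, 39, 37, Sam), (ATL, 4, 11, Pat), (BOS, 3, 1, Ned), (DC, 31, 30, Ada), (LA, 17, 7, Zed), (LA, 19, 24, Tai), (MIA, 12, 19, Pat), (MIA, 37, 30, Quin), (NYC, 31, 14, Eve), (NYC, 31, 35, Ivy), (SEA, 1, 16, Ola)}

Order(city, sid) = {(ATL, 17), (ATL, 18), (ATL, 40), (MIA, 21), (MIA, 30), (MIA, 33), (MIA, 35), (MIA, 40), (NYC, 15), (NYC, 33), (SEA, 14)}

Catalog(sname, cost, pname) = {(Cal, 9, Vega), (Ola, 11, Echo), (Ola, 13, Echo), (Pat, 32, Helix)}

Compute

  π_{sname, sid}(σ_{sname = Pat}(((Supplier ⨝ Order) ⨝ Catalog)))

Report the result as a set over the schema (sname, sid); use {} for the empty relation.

{(Pat, 17), (Pat, 18), (Pat, 21), (Pat, 30), (Pat, 33), (Pat, 35), (Pat, 40)}

Supplier ⋈ Order (natural join on city): {(ATL, 39, 37, Sam, 17), (ATL, 39, 37, Sam, 18), (ATL, 39, 37, Sam, 40), (ATL, 4, 11, Pat, 17), (ATL, 4, 11, Pat, 18), (ATL, 4, 11, Pat, 40), (MIA, 12, 19, Pat, 21), (MIA, 12, 19, Pat, 30), (MIA, 12, 19, Pat, 33), (MIA, 12, 19, Pat, 35), (MIA, 12, 19, Pat, 40), (MIA, 37, 30, Quin, 21), (MIA, 37, 30, Quin, 30), (MIA, 37, 30, Quin, 33), (MIA, 37, 30, Quin, 35), (MIA, 37, 30, Quin, 40), (NYC, 31, 14, Eve, 15), (NYC, 31, 14, Eve, 33), (NYC, 31, 35, Ivy, 15), (NYC, 31, 35, Ivy, 33), (SEA, 1, 16, Ola, 14)}
(Supplier ⨝ Order) ⋈ Catalog (natural join on sname): {(ATL, 4, 11, Pat, 17, 32, Helix), (ATL, 4, 11, Pat, 18, 32, Helix), (ATL, 4, 11, Pat, 40, 32, Helix), (MIA, 12, 19, Pat, 21, 32, Helix), (MIA, 12, 19, Pat, 30, 32, Helix), (MIA, 12, 19, Pat, 33, 32, Helix), (MIA, 12, 19, Pat, 35, 32, Helix), (MIA, 12, 19, Pat, 40, 32, Helix), (SEA, 1, 16, Ola, 14, 11, Echo), (SEA, 1, 16, Ola, 14, 13, Echo)}
Filtering on sname = Pat leaves {(ATL, 4, 11, Pat, 17, 32, Helix), (ATL, 4, 11, Pat, 18, 32, Helix), (ATL, 4, 11, Pat, 40, 32, Helix), (MIA, 12, 19, Pat, 21, 32, Helix), (MIA, 12, 19, Pat, 30, 32, Helix), (MIA, 12, 19, Pat, 33, 32, Helix), (MIA, 12, 19, Pat, 35, 32, Helix), (MIA, 12, 19, Pat, 40, 32, Helix)}.
Projecting to sname, sid (1 duplicate(s) eliminated): {(Pat, 17), (Pat, 18), (Pat, 21), (Pat, 30), (Pat, 33), (Pat, 35), (Pat, 40)}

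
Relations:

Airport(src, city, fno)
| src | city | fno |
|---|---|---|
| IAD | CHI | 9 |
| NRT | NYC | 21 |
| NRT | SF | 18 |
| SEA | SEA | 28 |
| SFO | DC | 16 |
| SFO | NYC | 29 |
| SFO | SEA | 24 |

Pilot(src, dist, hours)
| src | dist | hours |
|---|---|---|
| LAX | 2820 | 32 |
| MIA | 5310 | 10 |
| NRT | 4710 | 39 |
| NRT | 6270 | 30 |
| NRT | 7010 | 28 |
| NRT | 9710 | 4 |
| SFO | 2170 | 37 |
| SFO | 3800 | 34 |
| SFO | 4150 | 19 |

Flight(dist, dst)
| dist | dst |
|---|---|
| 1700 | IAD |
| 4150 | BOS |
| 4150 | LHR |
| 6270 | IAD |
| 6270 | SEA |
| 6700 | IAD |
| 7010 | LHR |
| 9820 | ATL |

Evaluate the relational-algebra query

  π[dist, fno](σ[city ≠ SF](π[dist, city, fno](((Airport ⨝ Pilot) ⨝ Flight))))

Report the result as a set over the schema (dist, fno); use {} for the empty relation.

Natural join on src: {(NRT, NYC, 21, 4710, 39), (NRT, NYC, 21, 6270, 30), (NRT, NYC, 21, 7010, 28), (NRT, NYC, 21, 9710, 4), (NRT, SF, 18, 4710, 39), (NRT, SF, 18, 6270, 30), (NRT, SF, 18, 7010, 28), (NRT, SF, 18, 9710, 4), (SFO, DC, 16, 2170, 37), (SFO, DC, 16, 3800, 34), (SFO, DC, 16, 4150, 19), (SFO, NYC, 29, 2170, 37), (SFO, NYC, 29, 3800, 34), (SFO, NYC, 29, 4150, 19), (SFO, SEA, 24, 2170, 37), (SFO, SEA, 24, 3800, 34), (SFO, SEA, 24, 4150, 19)}
Natural join on dist: {(NRT, NYC, 21, 6270, 30, IAD), (NRT, NYC, 21, 6270, 30, SEA), (NRT, NYC, 21, 7010, 28, LHR), (NRT, SF, 18, 6270, 30, IAD), (NRT, SF, 18, 6270, 30, SEA), (NRT, SF, 18, 7010, 28, LHR), (SFO, DC, 16, 4150, 19, BOS), (SFO, DC, 16, 4150, 19, LHR), (SFO, NYC, 29, 4150, 19, BOS), (SFO, NYC, 29, 4150, 19, LHR), (SFO, SEA, 24, 4150, 19, BOS), (SFO, SEA, 24, 4150, 19, LHR)}
π[dist, city, fno]: project onto (dist, city, fno) (5 duplicate(s) eliminated) → {(4150, DC, 16), (4150, NYC, 29), (4150, SEA, 24), (6270, NYC, 21), (6270, SF, 18), (7010, NYC, 21), (7010, SF, 18)}
Apply σ_{city ≠ SF}; surviving tuples: {(4150, DC, 16), (4150, NYC, 29), (4150, SEA, 24), (6270, NYC, 21), (7010, NYC, 21)}
π[dist, fno]: project onto (dist, fno) → {(4150, 16), (4150, 24), (4150, 29), (6270, 21), (7010, 21)}

{(4150, 16), (4150, 24), (4150, 29), (6270, 21), (7010, 21)}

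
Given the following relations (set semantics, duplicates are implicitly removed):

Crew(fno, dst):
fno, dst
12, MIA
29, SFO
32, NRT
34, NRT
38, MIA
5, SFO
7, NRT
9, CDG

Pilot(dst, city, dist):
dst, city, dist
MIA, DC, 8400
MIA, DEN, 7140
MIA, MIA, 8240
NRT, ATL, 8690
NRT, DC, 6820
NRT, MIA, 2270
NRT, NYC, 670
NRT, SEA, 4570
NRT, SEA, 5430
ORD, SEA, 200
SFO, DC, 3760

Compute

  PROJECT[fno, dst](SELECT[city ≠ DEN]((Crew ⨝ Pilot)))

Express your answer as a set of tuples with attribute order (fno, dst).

Natural join on dst: {(12, MIA, DC, 8400), (12, MIA, DEN, 7140), (12, MIA, MIA, 8240), (29, SFO, DC, 3760), (32, NRT, ATL, 8690), (32, NRT, DC, 6820), (32, NRT, MIA, 2270), (32, NRT, NYC, 670), (32, NRT, SEA, 4570), (32, NRT, SEA, 5430), (34, NRT, ATL, 8690), (34, NRT, DC, 6820), (34, NRT, MIA, 2270), (34, NRT, NYC, 670), (34, NRT, SEA, 4570), (34, NRT, SEA, 5430), (38, MIA, DC, 8400), (38, MIA, DEN, 7140), (38, MIA, MIA, 8240), (5, SFO, DC, 3760), (7, NRT, ATL, 8690), (7, NRT, DC, 6820), (7, NRT, MIA, 2270), (7, NRT, NYC, 670), (7, NRT, SEA, 4570), (7, NRT, SEA, 5430)}
Filtering on city ≠ DEN leaves {(12, MIA, DC, 8400), (12, MIA, MIA, 8240), (29, SFO, DC, 3760), (32, NRT, ATL, 8690), (32, NRT, DC, 6820), (32, NRT, MIA, 2270), (32, NRT, NYC, 670), (32, NRT, SEA, 4570), (32, NRT, SEA, 5430), (34, NRT, ATL, 8690), (34, NRT, DC, 6820), (34, NRT, MIA, 2270), (34, NRT, NYC, 670), (34, NRT, SEA, 4570), (34, NRT, SEA, 5430), (38, MIA, DC, 8400), (38, MIA, MIA, 8240), (5, SFO, DC, 3760), (7, NRT, ATL, 8690), (7, NRT, DC, 6820), (7, NRT, MIA, 2270), (7, NRT, NYC, 670), (7, NRT, SEA, 4570), (7, NRT, SEA, 5430)}.
Projecting to fno, dst (17 duplicate(s) eliminated): {(12, MIA), (29, SFO), (32, NRT), (34, NRT), (38, MIA), (5, SFO), (7, NRT)}

{(12, MIA), (29, SFO), (32, NRT), (34, NRT), (38, MIA), (5, SFO), (7, NRT)}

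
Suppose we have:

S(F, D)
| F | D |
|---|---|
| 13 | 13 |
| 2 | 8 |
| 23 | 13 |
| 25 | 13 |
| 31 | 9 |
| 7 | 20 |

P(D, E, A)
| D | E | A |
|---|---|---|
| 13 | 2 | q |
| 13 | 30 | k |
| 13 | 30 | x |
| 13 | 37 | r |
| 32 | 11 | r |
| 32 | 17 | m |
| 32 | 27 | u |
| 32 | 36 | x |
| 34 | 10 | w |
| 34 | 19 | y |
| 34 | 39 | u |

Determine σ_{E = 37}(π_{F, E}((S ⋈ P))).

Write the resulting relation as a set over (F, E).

{(13, 37), (23, 37), (25, 37)}

Joining S and P on D yields {(13, 13, 2, q), (13, 13, 30, k), (13, 13, 30, x), (13, 13, 37, r), (23, 13, 2, q), (23, 13, 30, k), (23, 13, 30, x), (23, 13, 37, r), (25, 13, 2, q), (25, 13, 30, k), (25, 13, 30, x), (25, 13, 37, r)}.
π[F, E]: project onto (F, E) (3 duplicate(s) eliminated) → {(13, 2), (13, 30), (13, 37), (23, 2), (23, 30), (23, 37), (25, 2), (25, 30), (25, 37)}
σ[E = 37]: keep tuples satisfying E = 37 → {(13, 37), (23, 37), (25, 37)}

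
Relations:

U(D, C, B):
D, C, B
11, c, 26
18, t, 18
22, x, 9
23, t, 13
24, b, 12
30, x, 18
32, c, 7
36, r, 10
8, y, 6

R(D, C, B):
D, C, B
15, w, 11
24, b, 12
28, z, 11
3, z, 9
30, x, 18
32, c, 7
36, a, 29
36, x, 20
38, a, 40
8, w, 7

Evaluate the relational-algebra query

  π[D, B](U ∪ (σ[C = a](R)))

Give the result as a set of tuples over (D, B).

{(11, 26), (18, 18), (22, 9), (23, 13), (24, 12), (30, 18), (32, 7), (36, 10), (36, 29), (38, 40), (8, 6)}

σ[C = a]: keep tuples satisfying C = a → {(36, a, 29), (38, a, 40)}
Taking the union: {(11, c, 26), (18, t, 18), (22, x, 9), (23, t, 13), (24, b, 12), (30, x, 18), (32, c, 7), (36, a, 29), (36, r, 10), (38, a, 40), (8, y, 6)}
π[D, B]: project onto (D, B) → {(11, 26), (18, 18), (22, 9), (23, 13), (24, 12), (30, 18), (32, 7), (36, 10), (36, 29), (38, 40), (8, 6)}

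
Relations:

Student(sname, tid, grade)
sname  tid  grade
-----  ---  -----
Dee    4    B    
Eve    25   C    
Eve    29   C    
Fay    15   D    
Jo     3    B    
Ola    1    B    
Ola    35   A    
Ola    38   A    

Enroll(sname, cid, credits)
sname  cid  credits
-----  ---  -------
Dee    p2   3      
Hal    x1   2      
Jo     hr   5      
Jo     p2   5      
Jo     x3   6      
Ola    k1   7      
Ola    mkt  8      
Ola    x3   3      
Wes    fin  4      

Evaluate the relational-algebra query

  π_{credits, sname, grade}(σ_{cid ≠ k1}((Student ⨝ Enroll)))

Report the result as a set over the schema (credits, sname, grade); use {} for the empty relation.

{(3, Dee, B), (3, Ola, A), (3, Ola, B), (5, Jo, B), (6, Jo, B), (8, Ola, A), (8, Ola, B)}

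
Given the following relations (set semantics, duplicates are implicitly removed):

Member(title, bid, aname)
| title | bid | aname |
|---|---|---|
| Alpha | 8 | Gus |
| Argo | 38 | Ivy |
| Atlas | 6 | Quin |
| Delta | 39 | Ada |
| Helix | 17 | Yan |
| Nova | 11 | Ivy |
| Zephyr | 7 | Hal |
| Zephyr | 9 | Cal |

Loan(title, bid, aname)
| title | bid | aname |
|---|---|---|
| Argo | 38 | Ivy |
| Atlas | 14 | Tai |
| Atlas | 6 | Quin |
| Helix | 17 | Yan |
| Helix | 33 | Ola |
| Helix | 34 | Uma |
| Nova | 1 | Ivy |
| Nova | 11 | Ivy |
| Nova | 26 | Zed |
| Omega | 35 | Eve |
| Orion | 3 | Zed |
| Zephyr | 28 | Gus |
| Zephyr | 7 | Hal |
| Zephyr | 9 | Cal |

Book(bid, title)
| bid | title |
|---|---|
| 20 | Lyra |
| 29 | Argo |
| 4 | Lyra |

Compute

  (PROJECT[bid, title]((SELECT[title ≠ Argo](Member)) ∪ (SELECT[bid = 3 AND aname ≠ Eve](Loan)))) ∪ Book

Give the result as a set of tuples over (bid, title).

{(11, Nova), (17, Helix), (20, Lyra), (29, Argo), (3, Orion), (39, Delta), (4, Lyra), (6, Atlas), (7, Zephyr), (8, Alpha), (9, Zephyr)}

Apply σ_{title ≠ Argo}; surviving tuples: {(Alpha, 8, Gus), (Atlas, 6, Quin), (Delta, 39, Ada), (Helix, 17, Yan), (Nova, 11, Ivy), (Zephyr, 7, Hal), (Zephyr, 9, Cal)}
Apply σ_{bid = 3 AND aname ≠ Eve}; surviving tuples: {(Orion, 3, Zed)}
Taking the union: {(Alpha, 8, Gus), (Atlas, 6, Quin), (Delta, 39, Ada), (Helix, 17, Yan), (Nova, 11, Ivy), (Orion, 3, Zed), (Zephyr, 7, Hal), (Zephyr, 9, Cal)}
π_{bid, title} gives {(11, Nova), (17, Helix), (3, Orion), (39, Delta), (6, Atlas), (7, Zephyr), (8, Alpha), (9, Zephyr)}.
Taking the union: {(11, Nova), (17, Helix), (20, Lyra), (29, Argo), (3, Orion), (39, Delta), (4, Lyra), (6, Atlas), (7, Zephyr), (8, Alpha), (9, Zephyr)}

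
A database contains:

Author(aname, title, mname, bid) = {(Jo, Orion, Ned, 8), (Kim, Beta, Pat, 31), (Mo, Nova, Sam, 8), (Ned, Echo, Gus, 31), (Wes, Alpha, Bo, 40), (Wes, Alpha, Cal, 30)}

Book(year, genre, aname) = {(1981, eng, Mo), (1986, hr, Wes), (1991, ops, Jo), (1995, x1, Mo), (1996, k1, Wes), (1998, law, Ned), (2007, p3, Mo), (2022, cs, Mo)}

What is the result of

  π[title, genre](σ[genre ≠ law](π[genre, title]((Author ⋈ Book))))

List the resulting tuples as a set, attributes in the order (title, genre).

{(Alpha, hr), (Alpha, k1), (Nova, cs), (Nova, eng), (Nova, p3), (Nova, x1), (Orion, ops)}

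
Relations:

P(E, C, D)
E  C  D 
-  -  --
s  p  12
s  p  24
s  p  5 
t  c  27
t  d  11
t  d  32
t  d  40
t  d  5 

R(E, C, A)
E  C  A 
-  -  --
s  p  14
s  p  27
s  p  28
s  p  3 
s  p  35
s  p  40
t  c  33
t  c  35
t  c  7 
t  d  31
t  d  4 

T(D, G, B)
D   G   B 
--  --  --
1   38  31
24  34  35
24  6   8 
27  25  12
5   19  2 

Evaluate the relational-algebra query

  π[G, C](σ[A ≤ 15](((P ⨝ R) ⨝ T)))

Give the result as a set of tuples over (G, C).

{(19, d), (19, p), (25, c), (34, p), (6, p)}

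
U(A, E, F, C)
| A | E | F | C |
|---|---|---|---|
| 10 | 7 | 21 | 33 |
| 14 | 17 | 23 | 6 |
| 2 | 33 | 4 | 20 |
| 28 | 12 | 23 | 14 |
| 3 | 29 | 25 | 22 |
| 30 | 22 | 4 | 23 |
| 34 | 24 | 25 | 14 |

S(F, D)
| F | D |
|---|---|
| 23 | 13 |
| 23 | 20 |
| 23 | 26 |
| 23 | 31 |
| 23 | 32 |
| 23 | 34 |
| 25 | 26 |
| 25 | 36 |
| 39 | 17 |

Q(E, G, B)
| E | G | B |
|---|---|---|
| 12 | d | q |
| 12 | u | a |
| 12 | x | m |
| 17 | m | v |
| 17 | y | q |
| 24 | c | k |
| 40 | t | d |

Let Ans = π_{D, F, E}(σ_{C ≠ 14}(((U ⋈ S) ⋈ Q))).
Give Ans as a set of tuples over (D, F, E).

{(13, 23, 17), (20, 23, 17), (26, 23, 17), (31, 23, 17), (32, 23, 17), (34, 23, 17)}

U ⋈ S (natural join on F): {(14, 17, 23, 6, 13), (14, 17, 23, 6, 20), (14, 17, 23, 6, 26), (14, 17, 23, 6, 31), (14, 17, 23, 6, 32), (14, 17, 23, 6, 34), (28, 12, 23, 14, 13), (28, 12, 23, 14, 20), (28, 12, 23, 14, 26), (28, 12, 23, 14, 31), (28, 12, 23, 14, 32), (28, 12, 23, 14, 34), (3, 29, 25, 22, 26), (3, 29, 25, 22, 36), (34, 24, 25, 14, 26), (34, 24, 25, 14, 36)}
(U ⋈ S) ⋈ Q (natural join on E): {(14, 17, 23, 6, 13, m, v), (14, 17, 23, 6, 13, y, q), (14, 17, 23, 6, 20, m, v), (14, 17, 23, 6, 20, y, q), (14, 17, 23, 6, 26, m, v), (14, 17, 23, 6, 26, y, q), (14, 17, 23, 6, 31, m, v), (14, 17, 23, 6, 31, y, q), (14, 17, 23, 6, 32, m, v), (14, 17, 23, 6, 32, y, q), (14, 17, 23, 6, 34, m, v), (14, 17, 23, 6, 34, y, q), (28, 12, 23, 14, 13, d, q), (28, 12, 23, 14, 13, u, a), (28, 12, 23, 14, 13, x, m), (28, 12, 23, 14, 20, d, q), (28, 12, 23, 14, 20, u, a), (28, 12, 23, 14, 20, x, m), (28, 12, 23, 14, 26, d, q), (28, 12, 23, 14, 26, u, a), (28, 12, 23, 14, 26, x, m), (28, 12, 23, 14, 31, d, q), (28, 12, 23, 14, 31, u, a), (28, 12, 23, 14, 31, x, m), (28, 12, 23, 14, 32, d, q), (28, 12, 23, 14, 32, u, a), (28, 12, 23, 14, 32, x, m), (28, 12, 23, 14, 34, d, q), (28, 12, 23, 14, 34, u, a), (28, 12, 23, 14, 34, x, m), (34, 24, 25, 14, 26, c, k), (34, 24, 25, 14, 36, c, k)}
Filtering on C ≠ 14 leaves {(14, 17, 23, 6, 13, m, v), (14, 17, 23, 6, 13, y, q), (14, 17, 23, 6, 20, m, v), (14, 17, 23, 6, 20, y, q), (14, 17, 23, 6, 26, m, v), (14, 17, 23, 6, 26, y, q), (14, 17, 23, 6, 31, m, v), (14, 17, 23, 6, 31, y, q), (14, 17, 23, 6, 32, m, v), (14, 17, 23, 6, 32, y, q), (14, 17, 23, 6, 34, m, v), (14, 17, 23, 6, 34, y, q)}.
Projecting to D, F, E (6 duplicate(s) eliminated): {(13, 23, 17), (20, 23, 17), (26, 23, 17), (31, 23, 17), (32, 23, 17), (34, 23, 17)}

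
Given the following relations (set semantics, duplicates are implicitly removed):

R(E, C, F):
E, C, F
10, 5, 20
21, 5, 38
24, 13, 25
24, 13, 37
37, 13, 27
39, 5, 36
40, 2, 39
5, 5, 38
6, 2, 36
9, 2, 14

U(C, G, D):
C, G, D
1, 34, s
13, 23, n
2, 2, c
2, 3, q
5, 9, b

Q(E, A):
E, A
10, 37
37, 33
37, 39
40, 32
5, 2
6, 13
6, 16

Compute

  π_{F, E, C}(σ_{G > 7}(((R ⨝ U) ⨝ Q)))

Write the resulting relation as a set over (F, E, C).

{(20, 10, 5), (27, 37, 13), (38, 5, 5)}

Joining R and U on C yields {(10, 5, 20, 9, b), (21, 5, 38, 9, b), (24, 13, 25, 23, n), (24, 13, 37, 23, n), (37, 13, 27, 23, n), (39, 5, 36, 9, b), (40, 2, 39, 2, c), (40, 2, 39, 3, q), (5, 5, 38, 9, b), (6, 2, 36, 2, c), (6, 2, 36, 3, q), (9, 2, 14, 2, c), (9, 2, 14, 3, q)}.
Joining (R ⨝ U) and Q on E yields {(10, 5, 20, 9, b, 37), (37, 13, 27, 23, n, 33), (37, 13, 27, 23, n, 39), (40, 2, 39, 2, c, 32), (40, 2, 39, 3, q, 32), (5, 5, 38, 9, b, 2), (6, 2, 36, 2, c, 13), (6, 2, 36, 2, c, 16), (6, 2, 36, 3, q, 13), (6, 2, 36, 3, q, 16)}.
Selection G > 7: {(10, 5, 20, 9, b, 37), (37, 13, 27, 23, n, 33), (37, 13, 27, 23, n, 39), (5, 5, 38, 9, b, 2)}
π[F, E, C]: project onto (F, E, C) (1 duplicate(s) eliminated) → {(20, 10, 5), (27, 37, 13), (38, 5, 5)}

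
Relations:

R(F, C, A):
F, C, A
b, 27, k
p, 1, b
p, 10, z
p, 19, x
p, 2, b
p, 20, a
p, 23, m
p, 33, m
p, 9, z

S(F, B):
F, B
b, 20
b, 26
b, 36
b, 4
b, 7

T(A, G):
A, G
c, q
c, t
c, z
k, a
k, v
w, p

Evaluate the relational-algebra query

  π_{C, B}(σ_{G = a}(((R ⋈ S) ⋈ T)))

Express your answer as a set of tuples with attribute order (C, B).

{(27, 20), (27, 26), (27, 36), (27, 4), (27, 7)}

R ⋈ S (natural join on F): {(b, 27, k, 20), (b, 27, k, 26), (b, 27, k, 36), (b, 27, k, 4), (b, 27, k, 7)}
(R ⋈ S) ⋈ T (natural join on A): {(b, 27, k, 20, a), (b, 27, k, 20, v), (b, 27, k, 26, a), (b, 27, k, 26, v), (b, 27, k, 36, a), (b, 27, k, 36, v), (b, 27, k, 4, a), (b, 27, k, 4, v), (b, 27, k, 7, a), (b, 27, k, 7, v)}
Selection G = a: {(b, 27, k, 20, a), (b, 27, k, 26, a), (b, 27, k, 36, a), (b, 27, k, 4, a), (b, 27, k, 7, a)}
π[C, B]: project onto (C, B) → {(27, 20), (27, 26), (27, 36), (27, 4), (27, 7)}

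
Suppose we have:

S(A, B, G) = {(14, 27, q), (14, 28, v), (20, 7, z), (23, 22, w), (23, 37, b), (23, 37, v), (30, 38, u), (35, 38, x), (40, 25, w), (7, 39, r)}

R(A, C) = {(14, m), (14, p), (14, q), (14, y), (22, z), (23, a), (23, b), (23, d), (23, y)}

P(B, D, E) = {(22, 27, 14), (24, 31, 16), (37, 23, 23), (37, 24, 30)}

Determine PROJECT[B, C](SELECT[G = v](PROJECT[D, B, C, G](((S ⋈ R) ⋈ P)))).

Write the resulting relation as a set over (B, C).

Joining S and R on A yields {(14, 27, q, m), (14, 27, q, p), (14, 27, q, q), (14, 27, q, y), (14, 28, v, m), (14, 28, v, p), (14, 28, v, q), (14, 28, v, y), (23, 22, w, a), (23, 22, w, b), (23, 22, w, d), (23, 22, w, y), (23, 37, b, a), (23, 37, b, b), (23, 37, b, d), (23, 37, b, y), (23, 37, v, a), (23, 37, v, b), (23, 37, v, d), (23, 37, v, y)}.
Joining (S ⋈ R) and P on B yields {(23, 22, w, a, 27, 14), (23, 22, w, b, 27, 14), (23, 22, w, d, 27, 14), (23, 22, w, y, 27, 14), (23, 37, b, a, 23, 23), (23, 37, b, a, 24, 30), (23, 37, b, b, 23, 23), (23, 37, b, b, 24, 30), (23, 37, b, d, 23, 23), (23, 37, b, d, 24, 30), (23, 37, b, y, 23, 23), (23, 37, b, y, 24, 30), (23, 37, v, a, 23, 23), (23, 37, v, a, 24, 30), (23, 37, v, b, 23, 23), (23, 37, v, b, 24, 30), (23, 37, v, d, 23, 23), (23, 37, v, d, 24, 30), (23, 37, v, y, 23, 23), (23, 37, v, y, 24, 30)}.
Projecting to D, B, C, G: {(23, 37, a, b), (23, 37, a, v), (23, 37, b, b), (23, 37, b, v), (23, 37, d, b), (23, 37, d, v), (23, 37, y, b), (23, 37, y, v), (24, 37, a, b), (24, 37, a, v), (24, 37, b, b), (24, 37, b, v), (24, 37, d, b), (24, 37, d, v), (24, 37, y, b), (24, 37, y, v), (27, 22, a, w), (27, 22, b, w), (27, 22, d, w), (27, 22, y, w)}
Apply σ_{G = v}; surviving tuples: {(23, 37, a, v), (23, 37, b, v), (23, 37, d, v), (23, 37, y, v), (24, 37, a, v), (24, 37, b, v), (24, 37, d, v), (24, 37, y, v)}
Projecting to B, C (4 duplicate(s) eliminated): {(37, a), (37, b), (37, d), (37, y)}

{(37, a), (37, b), (37, d), (37, y)}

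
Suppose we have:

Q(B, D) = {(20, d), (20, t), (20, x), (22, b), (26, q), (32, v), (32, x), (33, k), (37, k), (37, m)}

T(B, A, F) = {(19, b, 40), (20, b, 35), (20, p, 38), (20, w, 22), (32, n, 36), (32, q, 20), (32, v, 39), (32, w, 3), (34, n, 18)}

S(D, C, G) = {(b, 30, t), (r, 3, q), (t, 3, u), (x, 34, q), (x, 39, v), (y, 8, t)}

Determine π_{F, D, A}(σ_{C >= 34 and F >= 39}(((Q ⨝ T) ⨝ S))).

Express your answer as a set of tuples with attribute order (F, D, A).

Natural join on B: {(20, d, b, 35), (20, d, p, 38), (20, d, w, 22), (20, t, b, 35), (20, t, p, 38), (20, t, w, 22), (20, x, b, 35), (20, x, p, 38), (20, x, w, 22), (32, v, n, 36), (32, v, q, 20), (32, v, v, 39), (32, v, w, 3), (32, x, n, 36), (32, x, q, 20), (32, x, v, 39), (32, x, w, 3)}
Natural join on D: {(20, t, b, 35, 3, u), (20, t, p, 38, 3, u), (20, t, w, 22, 3, u), (20, x, b, 35, 34, q), (20, x, b, 35, 39, v), (20, x, p, 38, 34, q), (20, x, p, 38, 39, v), (20, x, w, 22, 34, q), (20, x, w, 22, 39, v), (32, x, n, 36, 34, q), (32, x, n, 36, 39, v), (32, x, q, 20, 34, q), (32, x, q, 20, 39, v), (32, x, v, 39, 34, q), (32, x, v, 39, 39, v), (32, x, w, 3, 34, q), (32, x, w, 3, 39, v)}
σ[C >= 34 and F >= 39]: keep tuples satisfying C >= 34 and F >= 39 → {(32, x, v, 39, 34, q), (32, x, v, 39, 39, v)}
Keep only column(s) F, D, A (1 duplicate(s) eliminated): {(39, x, v)}

{(39, x, v)}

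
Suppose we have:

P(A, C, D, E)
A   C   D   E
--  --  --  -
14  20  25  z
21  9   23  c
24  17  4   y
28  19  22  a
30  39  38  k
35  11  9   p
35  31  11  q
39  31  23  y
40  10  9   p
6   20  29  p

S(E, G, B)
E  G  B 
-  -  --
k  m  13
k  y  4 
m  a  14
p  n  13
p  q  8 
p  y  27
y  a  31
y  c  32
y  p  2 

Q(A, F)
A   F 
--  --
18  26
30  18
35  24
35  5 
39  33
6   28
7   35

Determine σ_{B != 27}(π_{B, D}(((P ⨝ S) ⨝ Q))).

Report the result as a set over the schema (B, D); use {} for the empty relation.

{(13, 29), (13, 38), (13, 9), (2, 23), (31, 23), (32, 23), (4, 38), (8, 29), (8, 9)}

P ⋈ S (natural join on E): {(24, 17, 4, y, a, 31), (24, 17, 4, y, c, 32), (24, 17, 4, y, p, 2), (30, 39, 38, k, m, 13), (30, 39, 38, k, y, 4), (35, 11, 9, p, n, 13), (35, 11, 9, p, q, 8), (35, 11, 9, p, y, 27), (39, 31, 23, y, a, 31), (39, 31, 23, y, c, 32), (39, 31, 23, y, p, 2), (40, 10, 9, p, n, 13), (40, 10, 9, p, q, 8), (40, 10, 9, p, y, 27), (6, 20, 29, p, n, 13), (6, 20, 29, p, q, 8), (6, 20, 29, p, y, 27)}
(P ⨝ S) ⋈ Q (natural join on A): {(30, 39, 38, k, m, 13, 18), (30, 39, 38, k, y, 4, 18), (35, 11, 9, p, n, 13, 24), (35, 11, 9, p, n, 13, 5), (35, 11, 9, p, q, 8, 24), (35, 11, 9, p, q, 8, 5), (35, 11, 9, p, y, 27, 24), (35, 11, 9, p, y, 27, 5), (39, 31, 23, y, a, 31, 33), (39, 31, 23, y, c, 32, 33), (39, 31, 23, y, p, 2, 33), (6, 20, 29, p, n, 13, 28), (6, 20, 29, p, q, 8, 28), (6, 20, 29, p, y, 27, 28)}
Projecting to B, D (3 duplicate(s) eliminated): {(13, 29), (13, 38), (13, 9), (2, 23), (27, 29), (27, 9), (31, 23), (32, 23), (4, 38), (8, 29), (8, 9)}
Selection B != 27: {(13, 29), (13, 38), (13, 9), (2, 23), (31, 23), (32, 23), (4, 38), (8, 29), (8, 9)}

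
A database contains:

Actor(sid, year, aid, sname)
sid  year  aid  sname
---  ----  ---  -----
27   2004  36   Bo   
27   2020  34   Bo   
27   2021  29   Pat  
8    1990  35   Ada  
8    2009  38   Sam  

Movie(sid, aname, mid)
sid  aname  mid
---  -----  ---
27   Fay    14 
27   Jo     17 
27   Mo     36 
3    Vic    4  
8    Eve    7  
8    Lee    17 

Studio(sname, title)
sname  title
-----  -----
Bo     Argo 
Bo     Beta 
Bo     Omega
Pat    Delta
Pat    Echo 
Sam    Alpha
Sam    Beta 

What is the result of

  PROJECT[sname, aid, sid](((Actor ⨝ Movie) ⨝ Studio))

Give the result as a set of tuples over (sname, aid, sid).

{(Bo, 34, 27), (Bo, 36, 27), (Pat, 29, 27), (Sam, 38, 8)}

Natural join on sid: {(27, 2004, 36, Bo, Fay, 14), (27, 2004, 36, Bo, Jo, 17), (27, 2004, 36, Bo, Mo, 36), (27, 2020, 34, Bo, Fay, 14), (27, 2020, 34, Bo, Jo, 17), (27, 2020, 34, Bo, Mo, 36), (27, 2021, 29, Pat, Fay, 14), (27, 2021, 29, Pat, Jo, 17), (27, 2021, 29, Pat, Mo, 36), (8, 1990, 35, Ada, Eve, 7), (8, 1990, 35, Ada, Lee, 17), (8, 2009, 38, Sam, Eve, 7), (8, 2009, 38, Sam, Lee, 17)}
Natural join on sname: {(27, 2004, 36, Bo, Fay, 14, Argo), (27, 2004, 36, Bo, Fay, 14, Beta), (27, 2004, 36, Bo, Fay, 14, Omega), (27, 2004, 36, Bo, Jo, 17, Argo), (27, 2004, 36, Bo, Jo, 17, Beta), (27, 2004, 36, Bo, Jo, 17, Omega), (27, 2004, 36, Bo, Mo, 36, Argo), (27, 2004, 36, Bo, Mo, 36, Beta), (27, 2004, 36, Bo, Mo, 36, Omega), (27, 2020, 34, Bo, Fay, 14, Argo), (27, 2020, 34, Bo, Fay, 14, Beta), (27, 2020, 34, Bo, Fay, 14, Omega), (27, 2020, 34, Bo, Jo, 17, Argo), (27, 2020, 34, Bo, Jo, 17, Beta), (27, 2020, 34, Bo, Jo, 17, Omega), (27, 2020, 34, Bo, Mo, 36, Argo), (27, 2020, 34, Bo, Mo, 36, Beta), (27, 2020, 34, Bo, Mo, 36, Omega), (27, 2021, 29, Pat, Fay, 14, Delta), (27, 2021, 29, Pat, Fay, 14, Echo), (27, 2021, 29, Pat, Jo, 17, Delta), (27, 2021, 29, Pat, Jo, 17, Echo), (27, 2021, 29, Pat, Mo, 36, Delta), (27, 2021, 29, Pat, Mo, 36, Echo), (8, 2009, 38, Sam, Eve, 7, Alpha), (8, 2009, 38, Sam, Eve, 7, Beta), (8, 2009, 38, Sam, Lee, 17, Alpha), (8, 2009, 38, Sam, Lee, 17, Beta)}
Projecting to sname, aid, sid (24 duplicate(s) eliminated): {(Bo, 34, 27), (Bo, 36, 27), (Pat, 29, 27), (Sam, 38, 8)}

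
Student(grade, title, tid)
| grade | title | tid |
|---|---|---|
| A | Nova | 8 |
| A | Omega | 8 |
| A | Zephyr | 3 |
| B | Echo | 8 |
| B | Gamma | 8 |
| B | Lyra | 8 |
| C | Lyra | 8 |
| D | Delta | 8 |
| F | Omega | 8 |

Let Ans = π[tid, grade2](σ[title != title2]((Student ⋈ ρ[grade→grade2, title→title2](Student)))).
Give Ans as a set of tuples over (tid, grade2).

ρ[grade→grade2, title→title2]: schema becomes (grade2, title2, tid); tuples unchanged.
Joining Student and ρ[grade→grade2, title→title2](Student) on tid yields {(A, Nova, 8, A, Nova), (A, Nova, 8, A, Omega), (A, Nova, 8, B, Echo), (A, Nova, 8, B, Gamma), (A, Nova, 8, B, Lyra), (A, Nova, 8, C, Lyra), (A, Nova, 8, D, Delta), (A, Nova, 8, F, Omega), (A, Omega, 8, A, Nova), (A, Omega, 8, A, Omega), (A, Omega, 8, B, Echo), (A, Omega, 8, B, Gamma), (A, Omega, 8, B, Lyra), (A, Omega, 8, C, Lyra), (A, Omega, 8, D, Delta), (A, Omega, 8, F, Omega), (A, Zephyr, 3, A, Zephyr), (B, Echo, 8, A, Nova), (B, Echo, 8, A, Omega), (B, Echo, 8, B, Echo), (B, Echo, 8, B, Gamma), (B, Echo, 8, B, Lyra), (B, Echo, 8, C, Lyra), (B, Echo, 8, D, Delta), (B, Echo, 8, F, Omega), (B, Gamma, 8, A, Nova), (B, Gamma, 8, A, Omega), (B, Gamma, 8, B, Echo), (B, Gamma, 8, B, Gamma), (B, Gamma, 8, B, Lyra), (B, Gamma, 8, C, Lyra), (B, Gamma, 8, D, Delta), (B, Gamma, 8, F, Omega), (B, Lyra, 8, A, Nova), (B, Lyra, 8, A, Omega), (B, Lyra, 8, B, Echo), (B, Lyra, 8, B, Gamma), (B, Lyra, 8, B, Lyra), (B, Lyra, 8, C, Lyra), (B, Lyra, 8, D, Delta), (B, Lyra, 8, F, Omega), (C, Lyra, 8, A, Nova), (C, Lyra, 8, A, Omega), (C, Lyra, 8, B, Echo), (C, Lyra, 8, B, Gamma), (C, Lyra, 8, B, Lyra), (C, Lyra, 8, C, Lyra), (C, Lyra, 8, D, Delta), (C, Lyra, 8, F, Omega), (D, Delta, 8, A, Nova), (D, Delta, 8, A, Omega), (D, Delta, 8, B, Echo), (D, Delta, 8, B, Gamma), (D, Delta, 8, B, Lyra), (D, Delta, 8, C, Lyra), (D, Delta, 8, D, Delta), (D, Delta, 8, F, Omega), (F, Omega, 8, A, Nova), (F, Omega, 8, A, Omega), (F, Omega, 8, B, Echo), (F, Omega, 8, B, Gamma), (F, Omega, 8, B, Lyra), (F, Omega, 8, C, Lyra), (F, Omega, 8, D, Delta), (F, Omega, 8, F, Omega)}.
Apply σ_{title != title2}; surviving tuples: {(A, Nova, 8, A, Omega), (A, Nova, 8, B, Echo), (A, Nova, 8, B, Gamma), (A, Nova, 8, B, Lyra), (A, Nova, 8, C, Lyra), (A, Nova, 8, D, Delta), (A, Nova, 8, F, Omega), (A, Omega, 8, A, Nova), (A, Omega, 8, B, Echo), (A, Omega, 8, B, Gamma), (A, Omega, 8, B, Lyra), (A, Omega, 8, C, Lyra), (A, Omega, 8, D, Delta), (B, Echo, 8, A, Nova), (B, Echo, 8, A, Omega), (B, Echo, 8, B, Gamma), (B, Echo, 8, B, Lyra), (B, Echo, 8, C, Lyra), (B, Echo, 8, D, Delta), (B, Echo, 8, F, Omega), (B, Gamma, 8, A, Nova), (B, Gamma, 8, A, Omega), (B, Gamma, 8, B, Echo), (B, Gamma, 8, B, Lyra), (B, Gamma, 8, C, Lyra), (B, Gamma, 8, D, Delta), (B, Gamma, 8, F, Omega), (B, Lyra, 8, A, Nova), (B, Lyra, 8, A, Omega), (B, Lyra, 8, B, Echo), (B, Lyra, 8, B, Gamma), (B, Lyra, 8, D, Delta), (B, Lyra, 8, F, Omega), (C, Lyra, 8, A, Nova), (C, Lyra, 8, A, Omega), (C, Lyra, 8, B, Echo), (C, Lyra, 8, B, Gamma), (C, Lyra, 8, D, Delta), (C, Lyra, 8, F, Omega), (D, Delta, 8, A, Nova), (D, Delta, 8, A, Omega), (D, Delta, 8, B, Echo), (D, Delta, 8, B, Gamma), (D, Delta, 8, B, Lyra), (D, Delta, 8, C, Lyra), (D, Delta, 8, F, Omega), (F, Omega, 8, A, Nova), (F, Omega, 8, B, Echo), (F, Omega, 8, B, Gamma), (F, Omega, 8, B, Lyra), (F, Omega, 8, C, Lyra), (F, Omega, 8, D, Delta)}
π[tid, grade2]: project onto (tid, grade2) (47 duplicate(s) eliminated) → {(8, A), (8, B), (8, C), (8, D), (8, F)}

{(8, A), (8, B), (8, C), (8, D), (8, F)}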